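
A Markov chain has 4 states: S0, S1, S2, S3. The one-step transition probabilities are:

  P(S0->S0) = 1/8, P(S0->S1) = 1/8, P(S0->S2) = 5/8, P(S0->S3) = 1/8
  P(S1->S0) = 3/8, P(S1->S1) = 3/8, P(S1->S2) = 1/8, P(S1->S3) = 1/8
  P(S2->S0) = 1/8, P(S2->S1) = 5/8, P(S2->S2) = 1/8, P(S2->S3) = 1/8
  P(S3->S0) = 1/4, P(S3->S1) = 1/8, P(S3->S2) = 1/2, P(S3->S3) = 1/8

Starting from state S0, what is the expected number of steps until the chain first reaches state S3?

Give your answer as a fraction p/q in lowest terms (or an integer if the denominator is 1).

Answer: 8

Derivation:
Let h_i = expected steps to first reach S3 from state i.
Boundary: h_S3 = 0.
First-step equations for the other states:
  h_S0 = 1 + 1/8*h_S0 + 1/8*h_S1 + 5/8*h_S2 + 1/8*h_S3
  h_S1 = 1 + 3/8*h_S0 + 3/8*h_S1 + 1/8*h_S2 + 1/8*h_S3
  h_S2 = 1 + 1/8*h_S0 + 5/8*h_S1 + 1/8*h_S2 + 1/8*h_S3

Substituting h_S3 = 0 and rearranging gives the linear system (I - Q) h = 1:
  [7/8, -1/8, -5/8] . (h_S0, h_S1, h_S2) = 1
  [-3/8, 5/8, -1/8] . (h_S0, h_S1, h_S2) = 1
  [-1/8, -5/8, 7/8] . (h_S0, h_S1, h_S2) = 1

Solving yields:
  h_S0 = 8
  h_S1 = 8
  h_S2 = 8

Starting state is S0, so the expected hitting time is h_S0 = 8.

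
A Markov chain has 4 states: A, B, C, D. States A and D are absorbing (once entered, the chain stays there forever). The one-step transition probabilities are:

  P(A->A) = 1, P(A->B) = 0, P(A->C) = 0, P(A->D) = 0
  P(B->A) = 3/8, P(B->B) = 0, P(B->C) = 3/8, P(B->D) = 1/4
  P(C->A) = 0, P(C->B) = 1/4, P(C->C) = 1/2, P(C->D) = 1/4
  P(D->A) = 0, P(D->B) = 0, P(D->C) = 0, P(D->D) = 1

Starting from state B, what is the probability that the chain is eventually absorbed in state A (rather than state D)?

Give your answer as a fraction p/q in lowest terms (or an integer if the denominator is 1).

Answer: 6/13

Derivation:
Let a_i = P(absorbed in A | start in state i).
Boundary conditions: a_A = 1, a_D = 0.
For each transient state i, a_i = sum_j P(i->j) * a_j:
  a_B = 3/8*a_A + 0*a_B + 3/8*a_C + 1/4*a_D
  a_C = 0*a_A + 1/4*a_B + 1/2*a_C + 1/4*a_D

Substituting a_A = 1 and a_D = 0, rearrange to (I - Q) a = r where r[i] = P(i -> A):
  [1, -3/8] . (a_B, a_C) = 3/8
  [-1/4, 1/2] . (a_B, a_C) = 0

Solving yields:
  a_B = 6/13
  a_C = 3/13

Starting state is B, so the absorption probability is a_B = 6/13.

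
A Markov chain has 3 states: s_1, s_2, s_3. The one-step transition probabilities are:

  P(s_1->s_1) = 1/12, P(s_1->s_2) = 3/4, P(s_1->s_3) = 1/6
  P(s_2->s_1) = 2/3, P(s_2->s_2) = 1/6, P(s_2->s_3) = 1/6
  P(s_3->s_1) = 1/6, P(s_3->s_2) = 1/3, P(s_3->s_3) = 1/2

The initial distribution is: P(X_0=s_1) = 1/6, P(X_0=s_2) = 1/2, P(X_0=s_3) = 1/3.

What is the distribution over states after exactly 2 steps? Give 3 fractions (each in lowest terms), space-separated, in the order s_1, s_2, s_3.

Answer: 253/864 43/96 7/27

Derivation:
Propagating the distribution step by step (d_{t+1} = d_t * P):
d_0 = (s_1=1/6, s_2=1/2, s_3=1/3)
  d_1[s_1] = 1/6*1/12 + 1/2*2/3 + 1/3*1/6 = 29/72
  d_1[s_2] = 1/6*3/4 + 1/2*1/6 + 1/3*1/3 = 23/72
  d_1[s_3] = 1/6*1/6 + 1/2*1/6 + 1/3*1/2 = 5/18
d_1 = (s_1=29/72, s_2=23/72, s_3=5/18)
  d_2[s_1] = 29/72*1/12 + 23/72*2/3 + 5/18*1/6 = 253/864
  d_2[s_2] = 29/72*3/4 + 23/72*1/6 + 5/18*1/3 = 43/96
  d_2[s_3] = 29/72*1/6 + 23/72*1/6 + 5/18*1/2 = 7/27
d_2 = (s_1=253/864, s_2=43/96, s_3=7/27)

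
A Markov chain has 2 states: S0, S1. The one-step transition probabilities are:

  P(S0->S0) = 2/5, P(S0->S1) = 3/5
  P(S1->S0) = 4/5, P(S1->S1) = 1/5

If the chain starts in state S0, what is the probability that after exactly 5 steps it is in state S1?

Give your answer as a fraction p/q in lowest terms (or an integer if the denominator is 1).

Answer: 1353/3125

Derivation:
Computing P^5 by repeated multiplication:
P^1 =
  S0: [2/5, 3/5]
  S1: [4/5, 1/5]
P^2 =
  S0: [16/25, 9/25]
  S1: [12/25, 13/25]
P^3 =
  S0: [68/125, 57/125]
  S1: [76/125, 49/125]
P^4 =
  S0: [364/625, 261/625]
  S1: [348/625, 277/625]
P^5 =
  S0: [1772/3125, 1353/3125]
  S1: [1804/3125, 1321/3125]

(P^5)[S0 -> S1] = 1353/3125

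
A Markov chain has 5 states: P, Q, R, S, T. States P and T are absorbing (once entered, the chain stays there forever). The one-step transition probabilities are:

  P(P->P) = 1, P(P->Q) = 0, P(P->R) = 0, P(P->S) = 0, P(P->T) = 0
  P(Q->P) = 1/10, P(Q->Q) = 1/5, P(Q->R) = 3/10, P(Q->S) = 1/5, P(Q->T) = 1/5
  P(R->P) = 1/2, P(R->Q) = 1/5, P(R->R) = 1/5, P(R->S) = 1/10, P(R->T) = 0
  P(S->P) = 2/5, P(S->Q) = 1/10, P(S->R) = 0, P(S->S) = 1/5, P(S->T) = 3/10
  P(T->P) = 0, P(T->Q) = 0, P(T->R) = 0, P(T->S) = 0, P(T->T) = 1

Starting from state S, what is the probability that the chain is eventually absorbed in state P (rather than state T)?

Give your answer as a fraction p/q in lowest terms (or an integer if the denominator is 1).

Let a_i = P(absorbed in P | start in state i).
Boundary conditions: a_P = 1, a_T = 0.
For each transient state i, a_i = sum_j P(i->j) * a_j:
  a_Q = 1/10*a_P + 1/5*a_Q + 3/10*a_R + 1/5*a_S + 1/5*a_T
  a_R = 1/2*a_P + 1/5*a_Q + 1/5*a_R + 1/10*a_S + 0*a_T
  a_S = 2/5*a_P + 1/10*a_Q + 0*a_R + 1/5*a_S + 3/10*a_T

Substituting a_P = 1 and a_T = 0, rearrange to (I - Q) a = r where r[i] = P(i -> P):
  [4/5, -3/10, -1/5] . (a_Q, a_R, a_S) = 1/10
  [-1/5, 4/5, -1/10] . (a_Q, a_R, a_S) = 1/2
  [-1/10, 0, 4/5] . (a_Q, a_R, a_S) = 2/5

Solving yields:
  a_Q = 52/89
  a_R = 75/89
  a_S = 51/89

Starting state is S, so the absorption probability is a_S = 51/89.

Answer: 51/89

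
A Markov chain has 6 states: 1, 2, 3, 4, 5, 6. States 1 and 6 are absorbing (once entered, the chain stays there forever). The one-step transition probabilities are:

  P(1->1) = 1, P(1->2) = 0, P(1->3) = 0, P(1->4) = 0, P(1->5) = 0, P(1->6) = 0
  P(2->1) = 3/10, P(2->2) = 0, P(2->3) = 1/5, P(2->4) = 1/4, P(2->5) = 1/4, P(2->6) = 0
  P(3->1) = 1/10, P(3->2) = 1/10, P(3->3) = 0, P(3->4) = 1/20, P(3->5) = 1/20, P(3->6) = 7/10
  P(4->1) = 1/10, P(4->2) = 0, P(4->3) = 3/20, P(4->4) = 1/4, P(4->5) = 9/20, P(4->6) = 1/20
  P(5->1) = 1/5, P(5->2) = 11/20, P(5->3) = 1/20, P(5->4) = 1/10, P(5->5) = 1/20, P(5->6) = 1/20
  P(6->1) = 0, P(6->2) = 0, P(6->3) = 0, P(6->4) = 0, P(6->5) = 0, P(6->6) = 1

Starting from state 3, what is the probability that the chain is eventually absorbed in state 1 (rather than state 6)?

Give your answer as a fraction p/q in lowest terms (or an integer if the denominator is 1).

Answer: 2828/12433

Derivation:
Let a_i = P(absorbed in 1 | start in state i).
Boundary conditions: a_1 = 1, a_6 = 0.
For each transient state i, a_i = sum_j P(i->j) * a_j:
  a_2 = 3/10*a_1 + 0*a_2 + 1/5*a_3 + 1/4*a_4 + 1/4*a_5 + 0*a_6
  a_3 = 1/10*a_1 + 1/10*a_2 + 0*a_3 + 1/20*a_4 + 1/20*a_5 + 7/10*a_6
  a_4 = 1/10*a_1 + 0*a_2 + 3/20*a_3 + 1/4*a_4 + 9/20*a_5 + 1/20*a_6
  a_5 = 1/5*a_1 + 11/20*a_2 + 1/20*a_3 + 1/10*a_4 + 1/20*a_5 + 1/20*a_6

Substituting a_1 = 1 and a_6 = 0, rearrange to (I - Q) a = r where r[i] = P(i -> 1):
  [1, -1/5, -1/4, -1/4] . (a_2, a_3, a_4, a_5) = 3/10
  [-1/10, 1, -1/20, -1/20] . (a_2, a_3, a_4, a_5) = 1/10
  [0, -3/20, 3/4, -9/20] . (a_2, a_3, a_4, a_5) = 1/10
  [-11/20, -1/20, -1/10, 19/20] . (a_2, a_3, a_4, a_5) = 1/5

Solving yields:
  a_2 = 8146/12433
  a_3 = 2828/12433
  a_4 = 21496/37299
  a_5 = 24710/37299

Starting state is 3, so the absorption probability is a_3 = 2828/12433.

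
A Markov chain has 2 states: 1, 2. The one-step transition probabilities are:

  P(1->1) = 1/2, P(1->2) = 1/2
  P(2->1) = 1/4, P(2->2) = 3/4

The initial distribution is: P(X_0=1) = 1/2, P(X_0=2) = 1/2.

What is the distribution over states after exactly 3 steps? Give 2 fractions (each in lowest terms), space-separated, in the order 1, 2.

Answer: 43/128 85/128

Derivation:
Propagating the distribution step by step (d_{t+1} = d_t * P):
d_0 = (1=1/2, 2=1/2)
  d_1[1] = 1/2*1/2 + 1/2*1/4 = 3/8
  d_1[2] = 1/2*1/2 + 1/2*3/4 = 5/8
d_1 = (1=3/8, 2=5/8)
  d_2[1] = 3/8*1/2 + 5/8*1/4 = 11/32
  d_2[2] = 3/8*1/2 + 5/8*3/4 = 21/32
d_2 = (1=11/32, 2=21/32)
  d_3[1] = 11/32*1/2 + 21/32*1/4 = 43/128
  d_3[2] = 11/32*1/2 + 21/32*3/4 = 85/128
d_3 = (1=43/128, 2=85/128)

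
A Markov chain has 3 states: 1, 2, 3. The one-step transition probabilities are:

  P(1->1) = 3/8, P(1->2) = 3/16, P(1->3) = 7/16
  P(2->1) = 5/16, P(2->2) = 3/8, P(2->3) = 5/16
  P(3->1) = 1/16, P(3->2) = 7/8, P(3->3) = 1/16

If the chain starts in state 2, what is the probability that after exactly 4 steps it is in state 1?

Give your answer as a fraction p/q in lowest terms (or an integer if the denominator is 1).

Computing P^4 by repeated multiplication:
P^1 =
  1: [3/8, 3/16, 7/16]
  2: [5/16, 3/8, 5/16]
  3: [1/16, 7/8, 1/16]
P^2 =
  1: [29/128, 67/128, 1/4]
  2: [65/256, 121/256, 35/128]
  3: [77/256, 101/256, 39/128]
P^3 =
  1: [541/2048, 937/2048, 285/1024]
  2: [1065/4096, 1901/4096, 565/2048]
  3: [1045/4096, 1929/4096, 561/2048]
P^4 =
  1: [8501/32768, 15225/32768, 4521/16384]
  2: [17025/65536, 30421/65536, 9045/32768]
  3: [17037/65536, 30417/65536, 9041/32768]

(P^4)[2 -> 1] = 17025/65536

Answer: 17025/65536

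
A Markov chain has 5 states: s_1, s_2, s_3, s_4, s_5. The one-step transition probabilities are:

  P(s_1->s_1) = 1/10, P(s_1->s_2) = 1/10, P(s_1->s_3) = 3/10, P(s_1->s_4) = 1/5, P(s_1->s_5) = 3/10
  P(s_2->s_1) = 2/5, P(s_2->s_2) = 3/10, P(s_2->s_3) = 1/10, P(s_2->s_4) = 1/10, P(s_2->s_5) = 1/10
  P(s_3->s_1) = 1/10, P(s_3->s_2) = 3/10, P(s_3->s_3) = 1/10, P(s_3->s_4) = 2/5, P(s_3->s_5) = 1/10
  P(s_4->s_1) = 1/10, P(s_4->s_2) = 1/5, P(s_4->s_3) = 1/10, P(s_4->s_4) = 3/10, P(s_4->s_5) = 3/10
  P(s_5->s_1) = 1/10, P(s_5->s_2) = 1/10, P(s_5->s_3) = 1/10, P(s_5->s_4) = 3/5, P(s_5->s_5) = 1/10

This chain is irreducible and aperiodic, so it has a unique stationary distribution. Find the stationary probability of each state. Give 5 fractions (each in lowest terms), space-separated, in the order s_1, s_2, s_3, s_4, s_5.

Answer: 433/2719 537/2719 717/5438 860/2719 1061/5438

Derivation:
The stationary distribution satisfies pi = pi * P, i.e.:
  pi_s_1 = 1/10*pi_s_1 + 2/5*pi_s_2 + 1/10*pi_s_3 + 1/10*pi_s_4 + 1/10*pi_s_5
  pi_s_2 = 1/10*pi_s_1 + 3/10*pi_s_2 + 3/10*pi_s_3 + 1/5*pi_s_4 + 1/10*pi_s_5
  pi_s_3 = 3/10*pi_s_1 + 1/10*pi_s_2 + 1/10*pi_s_3 + 1/10*pi_s_4 + 1/10*pi_s_5
  pi_s_4 = 1/5*pi_s_1 + 1/10*pi_s_2 + 2/5*pi_s_3 + 3/10*pi_s_4 + 3/5*pi_s_5
  pi_s_5 = 3/10*pi_s_1 + 1/10*pi_s_2 + 1/10*pi_s_3 + 3/10*pi_s_4 + 1/10*pi_s_5
with normalization: pi_s_1 + pi_s_2 + pi_s_3 + pi_s_4 + pi_s_5 = 1.

Using the first 4 balance equations plus normalization, the linear system A*pi = b is:
  [-9/10, 2/5, 1/10, 1/10, 1/10] . pi = 0
  [1/10, -7/10, 3/10, 1/5, 1/10] . pi = 0
  [3/10, 1/10, -9/10, 1/10, 1/10] . pi = 0
  [1/5, 1/10, 2/5, -7/10, 3/5] . pi = 0
  [1, 1, 1, 1, 1] . pi = 1

Solving yields:
  pi_s_1 = 433/2719
  pi_s_2 = 537/2719
  pi_s_3 = 717/5438
  pi_s_4 = 860/2719
  pi_s_5 = 1061/5438

Verification (pi * P):
  433/2719*1/10 + 537/2719*2/5 + 717/5438*1/10 + 860/2719*1/10 + 1061/5438*1/10 = 433/2719 = pi_s_1  (ok)
  433/2719*1/10 + 537/2719*3/10 + 717/5438*3/10 + 860/2719*1/5 + 1061/5438*1/10 = 537/2719 = pi_s_2  (ok)
  433/2719*3/10 + 537/2719*1/10 + 717/5438*1/10 + 860/2719*1/10 + 1061/5438*1/10 = 717/5438 = pi_s_3  (ok)
  433/2719*1/5 + 537/2719*1/10 + 717/5438*2/5 + 860/2719*3/10 + 1061/5438*3/5 = 860/2719 = pi_s_4  (ok)
  433/2719*3/10 + 537/2719*1/10 + 717/5438*1/10 + 860/2719*3/10 + 1061/5438*1/10 = 1061/5438 = pi_s_5  (ok)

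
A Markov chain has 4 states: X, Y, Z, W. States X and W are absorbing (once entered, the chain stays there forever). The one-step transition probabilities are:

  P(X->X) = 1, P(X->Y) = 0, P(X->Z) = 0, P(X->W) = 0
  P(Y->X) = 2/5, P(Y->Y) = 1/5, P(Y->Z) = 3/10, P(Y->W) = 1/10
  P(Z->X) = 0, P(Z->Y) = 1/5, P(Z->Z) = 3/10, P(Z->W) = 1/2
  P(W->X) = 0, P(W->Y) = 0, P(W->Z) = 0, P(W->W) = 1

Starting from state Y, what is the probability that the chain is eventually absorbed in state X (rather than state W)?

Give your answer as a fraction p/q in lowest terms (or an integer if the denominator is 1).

Answer: 14/25

Derivation:
Let a_i = P(absorbed in X | start in state i).
Boundary conditions: a_X = 1, a_W = 0.
For each transient state i, a_i = sum_j P(i->j) * a_j:
  a_Y = 2/5*a_X + 1/5*a_Y + 3/10*a_Z + 1/10*a_W
  a_Z = 0*a_X + 1/5*a_Y + 3/10*a_Z + 1/2*a_W

Substituting a_X = 1 and a_W = 0, rearrange to (I - Q) a = r where r[i] = P(i -> X):
  [4/5, -3/10] . (a_Y, a_Z) = 2/5
  [-1/5, 7/10] . (a_Y, a_Z) = 0

Solving yields:
  a_Y = 14/25
  a_Z = 4/25

Starting state is Y, so the absorption probability is a_Y = 14/25.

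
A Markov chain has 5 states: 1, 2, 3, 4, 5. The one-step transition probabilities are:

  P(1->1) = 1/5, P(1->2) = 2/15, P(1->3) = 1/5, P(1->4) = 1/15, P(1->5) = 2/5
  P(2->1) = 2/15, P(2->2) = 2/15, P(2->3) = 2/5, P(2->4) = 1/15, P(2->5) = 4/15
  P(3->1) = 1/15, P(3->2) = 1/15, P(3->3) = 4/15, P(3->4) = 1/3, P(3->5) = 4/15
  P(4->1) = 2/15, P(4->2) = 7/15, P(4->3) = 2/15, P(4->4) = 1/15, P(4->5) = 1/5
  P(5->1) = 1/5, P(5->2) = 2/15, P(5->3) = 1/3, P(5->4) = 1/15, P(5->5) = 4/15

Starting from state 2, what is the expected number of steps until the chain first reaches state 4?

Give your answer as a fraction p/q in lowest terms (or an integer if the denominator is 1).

Answer: 17445/2611

Derivation:
Let h_i = expected steps to first reach 4 from state i.
Boundary: h_4 = 0.
First-step equations for the other states:
  h_1 = 1 + 1/5*h_1 + 2/15*h_2 + 1/5*h_3 + 1/15*h_4 + 2/5*h_5
  h_2 = 1 + 2/15*h_1 + 2/15*h_2 + 2/5*h_3 + 1/15*h_4 + 4/15*h_5
  h_3 = 1 + 1/15*h_1 + 1/15*h_2 + 4/15*h_3 + 1/3*h_4 + 4/15*h_5
  h_5 = 1 + 1/5*h_1 + 2/15*h_2 + 1/3*h_3 + 1/15*h_4 + 4/15*h_5

Substituting h_4 = 0 and rearranging gives the linear system (I - Q) h = 1:
  [4/5, -2/15, -1/5, -2/5] . (h_1, h_2, h_3, h_5) = 1
  [-2/15, 13/15, -2/5, -4/15] . (h_1, h_2, h_3, h_5) = 1
  [-1/15, -1/15, 11/15, -4/15] . (h_1, h_2, h_3, h_5) = 1
  [-1/5, -2/15, -1/3, 11/15] . (h_1, h_2, h_3, h_5) = 1

Solving yields:
  h_1 = 18385/2611
  h_2 = 17445/2611
  h_3 = 13285/2611
  h_5 = 17785/2611

Starting state is 2, so the expected hitting time is h_2 = 17445/2611.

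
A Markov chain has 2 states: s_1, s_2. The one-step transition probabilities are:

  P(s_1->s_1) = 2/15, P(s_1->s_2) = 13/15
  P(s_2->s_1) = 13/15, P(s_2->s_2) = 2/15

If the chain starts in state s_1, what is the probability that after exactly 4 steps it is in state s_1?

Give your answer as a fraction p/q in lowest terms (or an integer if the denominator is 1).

Computing P^4 by repeated multiplication:
P^1 =
  s_1: [2/15, 13/15]
  s_2: [13/15, 2/15]
P^2 =
  s_1: [173/225, 52/225]
  s_2: [52/225, 173/225]
P^3 =
  s_1: [1022/3375, 2353/3375]
  s_2: [2353/3375, 1022/3375]
P^4 =
  s_1: [32633/50625, 17992/50625]
  s_2: [17992/50625, 32633/50625]

(P^4)[s_1 -> s_1] = 32633/50625

Answer: 32633/50625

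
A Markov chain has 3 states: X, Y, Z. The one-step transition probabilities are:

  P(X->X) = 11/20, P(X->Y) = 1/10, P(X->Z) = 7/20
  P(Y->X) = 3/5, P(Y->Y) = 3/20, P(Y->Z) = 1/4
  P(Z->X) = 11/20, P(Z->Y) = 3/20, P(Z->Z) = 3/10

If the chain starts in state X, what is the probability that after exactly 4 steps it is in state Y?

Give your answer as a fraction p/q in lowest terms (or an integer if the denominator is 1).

Answer: 19551/160000

Derivation:
Computing P^4 by repeated multiplication:
P^1 =
  X: [11/20, 1/10, 7/20]
  Y: [3/5, 3/20, 1/4]
  Z: [11/20, 3/20, 3/10]
P^2 =
  X: [111/200, 49/400, 129/400]
  Y: [223/400, 3/25, 129/400]
  Z: [223/400, 49/400, 8/25]
P^3 =
  X: [4449/8000, 489/4000, 2573/8000]
  Y: [139/250, 977/8000, 103/320]
  Z: [4449/8000, 977/8000, 1287/4000]
P^4 =
  X: [44489/80000, 19551/160000, 51471/160000]
  Y: [88977/160000, 611/5000, 51471/160000]
  Z: [88977/160000, 19551/160000, 3217/10000]

(P^4)[X -> Y] = 19551/160000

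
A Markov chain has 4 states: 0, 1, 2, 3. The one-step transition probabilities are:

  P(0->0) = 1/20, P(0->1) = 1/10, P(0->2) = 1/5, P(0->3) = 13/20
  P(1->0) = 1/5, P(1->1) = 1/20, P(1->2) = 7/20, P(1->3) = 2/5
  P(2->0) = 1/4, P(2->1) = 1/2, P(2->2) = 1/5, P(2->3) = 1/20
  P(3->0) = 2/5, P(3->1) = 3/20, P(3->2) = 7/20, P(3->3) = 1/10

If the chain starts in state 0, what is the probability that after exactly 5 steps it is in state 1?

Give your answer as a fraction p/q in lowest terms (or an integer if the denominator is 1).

Answer: 86329/400000

Derivation:
Computing P^5 by repeated multiplication:
P^1 =
  0: [1/20, 1/10, 1/5, 13/20]
  1: [1/5, 1/20, 7/20, 2/5]
  2: [1/4, 1/2, 1/5, 1/20]
  3: [2/5, 3/20, 7/20, 1/10]
P^2 =
  0: [133/400, 83/400, 5/16, 59/400]
  1: [107/400, 103/400, 107/400, 83/400]
  2: [73/400, 63/400, 113/400, 151/400]
  3: [71/400, 19/80, 19/80, 139/400]
P^3 =
  0: [781/4000, 111/500, 1013/4000, 659/2000]
  1: [859/4000, 409/2000, 1079/4000, 311/1000]
  2: [1049/4000, 28/125, 1121/4000, 467/2000]
  3: [1019/4000, 401/2000, 1151/4000, 257/1000]
P^4 =
  0: [9971/40000, 8267/40000, 11309/40000, 10453/40000]
  1: [9739/40000, 8529/40000, 11093/40000, 10639/40000]
  2: [1771/8000, 8503/40000, 2149/8000, 11897/40000]
  3: [9103/40000, 8717/40000, 2149/8000, 2287/8000]
P^5 =
  0: [22901/100000, 86329/400000, 1351/5000, 113987/400000]
  1: [11527/50000, 85427/400000, 6797/25000, 22721/80000]
  2: [23971/100000, 84677/400000, 553/2000, 108839/400000]
  3: [23647/100000, 84339/400000, 27557/100000, 22169/80000]

(P^5)[0 -> 1] = 86329/400000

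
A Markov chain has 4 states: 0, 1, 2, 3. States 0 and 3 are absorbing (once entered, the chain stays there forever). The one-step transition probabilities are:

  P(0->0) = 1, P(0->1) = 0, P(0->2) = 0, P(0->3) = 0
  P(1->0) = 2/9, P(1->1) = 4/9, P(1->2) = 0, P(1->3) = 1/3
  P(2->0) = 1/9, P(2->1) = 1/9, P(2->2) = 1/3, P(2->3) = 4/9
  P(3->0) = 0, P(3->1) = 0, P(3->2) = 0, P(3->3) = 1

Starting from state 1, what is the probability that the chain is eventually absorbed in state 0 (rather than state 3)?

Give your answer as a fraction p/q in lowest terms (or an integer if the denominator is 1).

Answer: 2/5

Derivation:
Let a_i = P(absorbed in 0 | start in state i).
Boundary conditions: a_0 = 1, a_3 = 0.
For each transient state i, a_i = sum_j P(i->j) * a_j:
  a_1 = 2/9*a_0 + 4/9*a_1 + 0*a_2 + 1/3*a_3
  a_2 = 1/9*a_0 + 1/9*a_1 + 1/3*a_2 + 4/9*a_3

Substituting a_0 = 1 and a_3 = 0, rearrange to (I - Q) a = r where r[i] = P(i -> 0):
  [5/9, 0] . (a_1, a_2) = 2/9
  [-1/9, 2/3] . (a_1, a_2) = 1/9

Solving yields:
  a_1 = 2/5
  a_2 = 7/30

Starting state is 1, so the absorption probability is a_1 = 2/5.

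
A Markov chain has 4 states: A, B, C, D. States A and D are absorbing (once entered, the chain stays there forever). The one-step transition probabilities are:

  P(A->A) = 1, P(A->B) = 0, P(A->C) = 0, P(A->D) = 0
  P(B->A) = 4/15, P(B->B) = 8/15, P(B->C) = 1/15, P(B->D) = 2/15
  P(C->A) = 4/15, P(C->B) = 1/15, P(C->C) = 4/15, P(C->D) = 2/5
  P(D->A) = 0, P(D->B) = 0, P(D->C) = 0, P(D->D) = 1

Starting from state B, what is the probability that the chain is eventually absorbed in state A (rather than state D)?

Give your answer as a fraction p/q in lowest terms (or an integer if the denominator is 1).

Answer: 12/19

Derivation:
Let a_i = P(absorbed in A | start in state i).
Boundary conditions: a_A = 1, a_D = 0.
For each transient state i, a_i = sum_j P(i->j) * a_j:
  a_B = 4/15*a_A + 8/15*a_B + 1/15*a_C + 2/15*a_D
  a_C = 4/15*a_A + 1/15*a_B + 4/15*a_C + 2/5*a_D

Substituting a_A = 1 and a_D = 0, rearrange to (I - Q) a = r where r[i] = P(i -> A):
  [7/15, -1/15] . (a_B, a_C) = 4/15
  [-1/15, 11/15] . (a_B, a_C) = 4/15

Solving yields:
  a_B = 12/19
  a_C = 8/19

Starting state is B, so the absorption probability is a_B = 12/19.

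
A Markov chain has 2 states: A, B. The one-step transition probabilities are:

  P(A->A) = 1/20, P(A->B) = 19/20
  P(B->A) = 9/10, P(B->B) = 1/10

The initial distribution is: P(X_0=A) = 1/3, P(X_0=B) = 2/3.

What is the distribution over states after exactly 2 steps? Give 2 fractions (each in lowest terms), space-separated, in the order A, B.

Answer: 451/1200 749/1200

Derivation:
Propagating the distribution step by step (d_{t+1} = d_t * P):
d_0 = (A=1/3, B=2/3)
  d_1[A] = 1/3*1/20 + 2/3*9/10 = 37/60
  d_1[B] = 1/3*19/20 + 2/3*1/10 = 23/60
d_1 = (A=37/60, B=23/60)
  d_2[A] = 37/60*1/20 + 23/60*9/10 = 451/1200
  d_2[B] = 37/60*19/20 + 23/60*1/10 = 749/1200
d_2 = (A=451/1200, B=749/1200)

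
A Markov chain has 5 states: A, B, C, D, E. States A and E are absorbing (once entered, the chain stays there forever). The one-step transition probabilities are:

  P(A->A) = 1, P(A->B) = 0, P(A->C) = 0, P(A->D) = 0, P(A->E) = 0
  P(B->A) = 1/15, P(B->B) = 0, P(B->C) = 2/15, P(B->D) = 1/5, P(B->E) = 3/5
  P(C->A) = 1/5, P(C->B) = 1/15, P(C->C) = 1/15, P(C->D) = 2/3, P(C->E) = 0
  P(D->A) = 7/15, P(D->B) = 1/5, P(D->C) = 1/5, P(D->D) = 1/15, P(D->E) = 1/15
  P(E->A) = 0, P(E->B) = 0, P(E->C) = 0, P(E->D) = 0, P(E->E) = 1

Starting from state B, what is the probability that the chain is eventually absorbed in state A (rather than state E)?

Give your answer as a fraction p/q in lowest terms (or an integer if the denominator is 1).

Answer: 711/2267

Derivation:
Let a_i = P(absorbed in A | start in state i).
Boundary conditions: a_A = 1, a_E = 0.
For each transient state i, a_i = sum_j P(i->j) * a_j:
  a_B = 1/15*a_A + 0*a_B + 2/15*a_C + 1/5*a_D + 3/5*a_E
  a_C = 1/5*a_A + 1/15*a_B + 1/15*a_C + 2/3*a_D + 0*a_E
  a_D = 7/15*a_A + 1/5*a_B + 1/5*a_C + 1/15*a_D + 1/15*a_E

Substituting a_A = 1 and a_E = 0, rearrange to (I - Q) a = r where r[i] = P(i -> A):
  [1, -2/15, -1/5] . (a_B, a_C, a_D) = 1/15
  [-1/15, 14/15, -2/3] . (a_B, a_C, a_D) = 1/5
  [-1/5, -1/5, 14/15] . (a_B, a_C, a_D) = 7/15

Solving yields:
  a_B = 711/2267
  a_C = 1718/2267
  a_D = 1654/2267

Starting state is B, so the absorption probability is a_B = 711/2267.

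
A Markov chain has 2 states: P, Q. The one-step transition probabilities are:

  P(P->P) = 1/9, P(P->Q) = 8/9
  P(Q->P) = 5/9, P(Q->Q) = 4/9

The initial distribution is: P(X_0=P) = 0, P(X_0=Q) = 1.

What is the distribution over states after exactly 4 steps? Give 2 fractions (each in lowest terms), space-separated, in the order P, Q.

Propagating the distribution step by step (d_{t+1} = d_t * P):
d_0 = (P=0, Q=1)
  d_1[P] = 0*1/9 + 1*5/9 = 5/9
  d_1[Q] = 0*8/9 + 1*4/9 = 4/9
d_1 = (P=5/9, Q=4/9)
  d_2[P] = 5/9*1/9 + 4/9*5/9 = 25/81
  d_2[Q] = 5/9*8/9 + 4/9*4/9 = 56/81
d_2 = (P=25/81, Q=56/81)
  d_3[P] = 25/81*1/9 + 56/81*5/9 = 305/729
  d_3[Q] = 25/81*8/9 + 56/81*4/9 = 424/729
d_3 = (P=305/729, Q=424/729)
  d_4[P] = 305/729*1/9 + 424/729*5/9 = 2425/6561
  d_4[Q] = 305/729*8/9 + 424/729*4/9 = 4136/6561
d_4 = (P=2425/6561, Q=4136/6561)

Answer: 2425/6561 4136/6561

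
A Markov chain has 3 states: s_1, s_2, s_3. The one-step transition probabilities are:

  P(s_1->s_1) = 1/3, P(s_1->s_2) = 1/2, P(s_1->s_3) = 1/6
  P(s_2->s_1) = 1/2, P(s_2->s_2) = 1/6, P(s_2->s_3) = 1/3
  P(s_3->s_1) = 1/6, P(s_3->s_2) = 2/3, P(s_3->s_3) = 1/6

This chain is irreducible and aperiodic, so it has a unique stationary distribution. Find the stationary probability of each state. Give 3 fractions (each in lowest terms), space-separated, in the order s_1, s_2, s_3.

Answer: 17/47 19/47 11/47

Derivation:
The stationary distribution satisfies pi = pi * P, i.e.:
  pi_s_1 = 1/3*pi_s_1 + 1/2*pi_s_2 + 1/6*pi_s_3
  pi_s_2 = 1/2*pi_s_1 + 1/6*pi_s_2 + 2/3*pi_s_3
  pi_s_3 = 1/6*pi_s_1 + 1/3*pi_s_2 + 1/6*pi_s_3
with normalization: pi_s_1 + pi_s_2 + pi_s_3 = 1.

Using the first 2 balance equations plus normalization, the linear system A*pi = b is:
  [-2/3, 1/2, 1/6] . pi = 0
  [1/2, -5/6, 2/3] . pi = 0
  [1, 1, 1] . pi = 1

Solving yields:
  pi_s_1 = 17/47
  pi_s_2 = 19/47
  pi_s_3 = 11/47

Verification (pi * P):
  17/47*1/3 + 19/47*1/2 + 11/47*1/6 = 17/47 = pi_s_1  (ok)
  17/47*1/2 + 19/47*1/6 + 11/47*2/3 = 19/47 = pi_s_2  (ok)
  17/47*1/6 + 19/47*1/3 + 11/47*1/6 = 11/47 = pi_s_3  (ok)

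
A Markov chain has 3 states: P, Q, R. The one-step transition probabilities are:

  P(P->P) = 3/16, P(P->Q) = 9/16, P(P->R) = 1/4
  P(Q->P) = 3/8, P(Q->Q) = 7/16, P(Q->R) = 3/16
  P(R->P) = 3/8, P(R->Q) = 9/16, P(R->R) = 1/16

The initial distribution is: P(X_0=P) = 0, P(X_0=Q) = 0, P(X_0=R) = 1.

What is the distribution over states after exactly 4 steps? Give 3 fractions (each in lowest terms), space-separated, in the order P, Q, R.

Answer: 10335/32768 4095/8192 6053/32768

Derivation:
Propagating the distribution step by step (d_{t+1} = d_t * P):
d_0 = (P=0, Q=0, R=1)
  d_1[P] = 0*3/16 + 0*3/8 + 1*3/8 = 3/8
  d_1[Q] = 0*9/16 + 0*7/16 + 1*9/16 = 9/16
  d_1[R] = 0*1/4 + 0*3/16 + 1*1/16 = 1/16
d_1 = (P=3/8, Q=9/16, R=1/16)
  d_2[P] = 3/8*3/16 + 9/16*3/8 + 1/16*3/8 = 39/128
  d_2[Q] = 3/8*9/16 + 9/16*7/16 + 1/16*9/16 = 63/128
  d_2[R] = 3/8*1/4 + 9/16*3/16 + 1/16*1/16 = 13/64
d_2 = (P=39/128, Q=63/128, R=13/64)
  d_3[P] = 39/128*3/16 + 63/128*3/8 + 13/64*3/8 = 651/2048
  d_3[Q] = 39/128*9/16 + 63/128*7/16 + 13/64*9/16 = 513/1024
  d_3[R] = 39/128*1/4 + 63/128*3/16 + 13/64*1/16 = 371/2048
d_3 = (P=651/2048, Q=513/1024, R=371/2048)
  d_4[P] = 651/2048*3/16 + 513/1024*3/8 + 371/2048*3/8 = 10335/32768
  d_4[Q] = 651/2048*9/16 + 513/1024*7/16 + 371/2048*9/16 = 4095/8192
  d_4[R] = 651/2048*1/4 + 513/1024*3/16 + 371/2048*1/16 = 6053/32768
d_4 = (P=10335/32768, Q=4095/8192, R=6053/32768)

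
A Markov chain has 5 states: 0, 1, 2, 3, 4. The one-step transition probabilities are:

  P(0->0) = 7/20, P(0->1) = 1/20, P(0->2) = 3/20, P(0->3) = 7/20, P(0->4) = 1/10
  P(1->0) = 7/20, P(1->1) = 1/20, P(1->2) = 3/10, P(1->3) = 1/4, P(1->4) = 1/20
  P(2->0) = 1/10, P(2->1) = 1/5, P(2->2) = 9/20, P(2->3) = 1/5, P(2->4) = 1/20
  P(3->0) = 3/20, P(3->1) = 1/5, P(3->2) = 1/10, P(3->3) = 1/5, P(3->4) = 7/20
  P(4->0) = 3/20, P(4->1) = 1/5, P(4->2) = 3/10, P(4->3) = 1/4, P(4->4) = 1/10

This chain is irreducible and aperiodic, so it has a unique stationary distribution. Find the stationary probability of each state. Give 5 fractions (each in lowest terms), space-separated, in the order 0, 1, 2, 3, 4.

Answer: 3063/14723 2161/14723 3805/14723 3616/14723 2078/14723

Derivation:
The stationary distribution satisfies pi = pi * P, i.e.:
  pi_0 = 7/20*pi_0 + 7/20*pi_1 + 1/10*pi_2 + 3/20*pi_3 + 3/20*pi_4
  pi_1 = 1/20*pi_0 + 1/20*pi_1 + 1/5*pi_2 + 1/5*pi_3 + 1/5*pi_4
  pi_2 = 3/20*pi_0 + 3/10*pi_1 + 9/20*pi_2 + 1/10*pi_3 + 3/10*pi_4
  pi_3 = 7/20*pi_0 + 1/4*pi_1 + 1/5*pi_2 + 1/5*pi_3 + 1/4*pi_4
  pi_4 = 1/10*pi_0 + 1/20*pi_1 + 1/20*pi_2 + 7/20*pi_3 + 1/10*pi_4
with normalization: pi_0 + pi_1 + pi_2 + pi_3 + pi_4 = 1.

Using the first 4 balance equations plus normalization, the linear system A*pi = b is:
  [-13/20, 7/20, 1/10, 3/20, 3/20] . pi = 0
  [1/20, -19/20, 1/5, 1/5, 1/5] . pi = 0
  [3/20, 3/10, -11/20, 1/10, 3/10] . pi = 0
  [7/20, 1/4, 1/5, -4/5, 1/4] . pi = 0
  [1, 1, 1, 1, 1] . pi = 1

Solving yields:
  pi_0 = 3063/14723
  pi_1 = 2161/14723
  pi_2 = 3805/14723
  pi_3 = 3616/14723
  pi_4 = 2078/14723

Verification (pi * P):
  3063/14723*7/20 + 2161/14723*7/20 + 3805/14723*1/10 + 3616/14723*3/20 + 2078/14723*3/20 = 3063/14723 = pi_0  (ok)
  3063/14723*1/20 + 2161/14723*1/20 + 3805/14723*1/5 + 3616/14723*1/5 + 2078/14723*1/5 = 2161/14723 = pi_1  (ok)
  3063/14723*3/20 + 2161/14723*3/10 + 3805/14723*9/20 + 3616/14723*1/10 + 2078/14723*3/10 = 3805/14723 = pi_2  (ok)
  3063/14723*7/20 + 2161/14723*1/4 + 3805/14723*1/5 + 3616/14723*1/5 + 2078/14723*1/4 = 3616/14723 = pi_3  (ok)
  3063/14723*1/10 + 2161/14723*1/20 + 3805/14723*1/20 + 3616/14723*7/20 + 2078/14723*1/10 = 2078/14723 = pi_4  (ok)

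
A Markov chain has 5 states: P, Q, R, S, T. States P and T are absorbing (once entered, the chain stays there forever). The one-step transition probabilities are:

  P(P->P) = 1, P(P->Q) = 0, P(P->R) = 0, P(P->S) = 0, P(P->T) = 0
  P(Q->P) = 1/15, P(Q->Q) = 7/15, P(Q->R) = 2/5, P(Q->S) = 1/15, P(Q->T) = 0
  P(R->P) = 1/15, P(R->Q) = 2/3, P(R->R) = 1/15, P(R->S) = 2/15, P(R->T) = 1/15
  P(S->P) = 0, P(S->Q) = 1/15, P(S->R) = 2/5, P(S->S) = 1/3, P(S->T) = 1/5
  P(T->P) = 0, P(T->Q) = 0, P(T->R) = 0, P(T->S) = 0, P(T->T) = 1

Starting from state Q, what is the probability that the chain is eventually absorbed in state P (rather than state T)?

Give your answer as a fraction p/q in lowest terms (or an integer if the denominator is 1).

Answer: 97/169

Derivation:
Let a_i = P(absorbed in P | start in state i).
Boundary conditions: a_P = 1, a_T = 0.
For each transient state i, a_i = sum_j P(i->j) * a_j:
  a_Q = 1/15*a_P + 7/15*a_Q + 2/5*a_R + 1/15*a_S + 0*a_T
  a_R = 1/15*a_P + 2/3*a_Q + 1/15*a_R + 2/15*a_S + 1/15*a_T
  a_S = 0*a_P + 1/15*a_Q + 2/5*a_R + 1/3*a_S + 1/5*a_T

Substituting a_P = 1 and a_T = 0, rearrange to (I - Q) a = r where r[i] = P(i -> P):
  [8/15, -2/5, -1/15] . (a_Q, a_R, a_S) = 1/15
  [-2/3, 14/15, -2/15] . (a_Q, a_R, a_S) = 1/15
  [-1/15, -2/5, 2/3] . (a_Q, a_R, a_S) = 0

Solving yields:
  a_Q = 97/169
  a_R = 181/338
  a_S = 64/169

Starting state is Q, so the absorption probability is a_Q = 97/169.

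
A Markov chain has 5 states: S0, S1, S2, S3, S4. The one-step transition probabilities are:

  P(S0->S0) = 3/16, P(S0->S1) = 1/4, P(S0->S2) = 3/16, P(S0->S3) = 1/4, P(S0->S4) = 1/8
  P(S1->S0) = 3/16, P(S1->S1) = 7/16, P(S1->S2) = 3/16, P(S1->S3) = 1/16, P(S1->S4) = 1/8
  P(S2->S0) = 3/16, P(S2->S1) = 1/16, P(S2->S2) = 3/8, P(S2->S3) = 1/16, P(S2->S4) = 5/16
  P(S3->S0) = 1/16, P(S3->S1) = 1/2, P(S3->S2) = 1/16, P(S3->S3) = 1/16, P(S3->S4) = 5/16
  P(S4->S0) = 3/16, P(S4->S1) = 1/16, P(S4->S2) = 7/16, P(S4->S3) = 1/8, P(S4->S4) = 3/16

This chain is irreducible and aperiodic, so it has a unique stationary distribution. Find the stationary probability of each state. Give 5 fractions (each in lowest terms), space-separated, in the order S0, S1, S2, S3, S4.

Answer: 8249/47418 10811/47418 6614/23709 5135/47418 9995/47418

Derivation:
The stationary distribution satisfies pi = pi * P, i.e.:
  pi_S0 = 3/16*pi_S0 + 3/16*pi_S1 + 3/16*pi_S2 + 1/16*pi_S3 + 3/16*pi_S4
  pi_S1 = 1/4*pi_S0 + 7/16*pi_S1 + 1/16*pi_S2 + 1/2*pi_S3 + 1/16*pi_S4
  pi_S2 = 3/16*pi_S0 + 3/16*pi_S1 + 3/8*pi_S2 + 1/16*pi_S3 + 7/16*pi_S4
  pi_S3 = 1/4*pi_S0 + 1/16*pi_S1 + 1/16*pi_S2 + 1/16*pi_S3 + 1/8*pi_S4
  pi_S4 = 1/8*pi_S0 + 1/8*pi_S1 + 5/16*pi_S2 + 5/16*pi_S3 + 3/16*pi_S4
with normalization: pi_S0 + pi_S1 + pi_S2 + pi_S3 + pi_S4 = 1.

Using the first 4 balance equations plus normalization, the linear system A*pi = b is:
  [-13/16, 3/16, 3/16, 1/16, 3/16] . pi = 0
  [1/4, -9/16, 1/16, 1/2, 1/16] . pi = 0
  [3/16, 3/16, -5/8, 1/16, 7/16] . pi = 0
  [1/4, 1/16, 1/16, -15/16, 1/8] . pi = 0
  [1, 1, 1, 1, 1] . pi = 1

Solving yields:
  pi_S0 = 8249/47418
  pi_S1 = 10811/47418
  pi_S2 = 6614/23709
  pi_S3 = 5135/47418
  pi_S4 = 9995/47418

Verification (pi * P):
  8249/47418*3/16 + 10811/47418*3/16 + 6614/23709*3/16 + 5135/47418*1/16 + 9995/47418*3/16 = 8249/47418 = pi_S0  (ok)
  8249/47418*1/4 + 10811/47418*7/16 + 6614/23709*1/16 + 5135/47418*1/2 + 9995/47418*1/16 = 10811/47418 = pi_S1  (ok)
  8249/47418*3/16 + 10811/47418*3/16 + 6614/23709*3/8 + 5135/47418*1/16 + 9995/47418*7/16 = 6614/23709 = pi_S2  (ok)
  8249/47418*1/4 + 10811/47418*1/16 + 6614/23709*1/16 + 5135/47418*1/16 + 9995/47418*1/8 = 5135/47418 = pi_S3  (ok)
  8249/47418*1/8 + 10811/47418*1/8 + 6614/23709*5/16 + 5135/47418*5/16 + 9995/47418*3/16 = 9995/47418 = pi_S4  (ok)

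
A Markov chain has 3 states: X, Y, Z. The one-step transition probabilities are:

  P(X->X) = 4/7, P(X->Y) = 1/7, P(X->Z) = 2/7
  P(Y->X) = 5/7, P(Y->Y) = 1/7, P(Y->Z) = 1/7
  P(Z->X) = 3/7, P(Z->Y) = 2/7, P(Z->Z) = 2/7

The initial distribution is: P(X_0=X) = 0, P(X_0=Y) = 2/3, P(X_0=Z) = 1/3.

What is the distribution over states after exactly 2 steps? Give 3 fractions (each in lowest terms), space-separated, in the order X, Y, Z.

Propagating the distribution step by step (d_{t+1} = d_t * P):
d_0 = (X=0, Y=2/3, Z=1/3)
  d_1[X] = 0*4/7 + 2/3*5/7 + 1/3*3/7 = 13/21
  d_1[Y] = 0*1/7 + 2/3*1/7 + 1/3*2/7 = 4/21
  d_1[Z] = 0*2/7 + 2/3*1/7 + 1/3*2/7 = 4/21
d_1 = (X=13/21, Y=4/21, Z=4/21)
  d_2[X] = 13/21*4/7 + 4/21*5/7 + 4/21*3/7 = 4/7
  d_2[Y] = 13/21*1/7 + 4/21*1/7 + 4/21*2/7 = 25/147
  d_2[Z] = 13/21*2/7 + 4/21*1/7 + 4/21*2/7 = 38/147
d_2 = (X=4/7, Y=25/147, Z=38/147)

Answer: 4/7 25/147 38/147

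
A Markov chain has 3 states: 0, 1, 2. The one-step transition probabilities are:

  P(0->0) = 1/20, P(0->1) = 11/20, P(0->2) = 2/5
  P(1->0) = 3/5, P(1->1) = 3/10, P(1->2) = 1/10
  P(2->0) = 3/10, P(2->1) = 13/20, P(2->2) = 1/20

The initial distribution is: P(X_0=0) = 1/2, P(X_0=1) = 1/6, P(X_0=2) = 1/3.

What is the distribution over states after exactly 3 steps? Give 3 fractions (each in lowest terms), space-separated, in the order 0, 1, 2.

Propagating the distribution step by step (d_{t+1} = d_t * P):
d_0 = (0=1/2, 1=1/6, 2=1/3)
  d_1[0] = 1/2*1/20 + 1/6*3/5 + 1/3*3/10 = 9/40
  d_1[1] = 1/2*11/20 + 1/6*3/10 + 1/3*13/20 = 13/24
  d_1[2] = 1/2*2/5 + 1/6*1/10 + 1/3*1/20 = 7/30
d_1 = (0=9/40, 1=13/24, 2=7/30)
  d_2[0] = 9/40*1/20 + 13/24*3/5 + 7/30*3/10 = 13/32
  d_2[1] = 9/40*11/20 + 13/24*3/10 + 7/30*13/20 = 1051/2400
  d_2[2] = 9/40*2/5 + 13/24*1/10 + 7/30*1/20 = 187/1200
d_2 = (0=13/32, 1=1051/2400, 2=187/1200)
  d_3[0] = 13/32*1/20 + 1051/2400*3/5 + 187/1200*3/10 = 5277/16000
  d_3[1] = 13/32*11/20 + 1051/2400*3/10 + 187/1200*13/20 = 21893/48000
  d_3[2] = 13/32*2/5 + 1051/2400*1/10 + 187/1200*1/20 = 2569/12000
d_3 = (0=5277/16000, 1=21893/48000, 2=2569/12000)

Answer: 5277/16000 21893/48000 2569/12000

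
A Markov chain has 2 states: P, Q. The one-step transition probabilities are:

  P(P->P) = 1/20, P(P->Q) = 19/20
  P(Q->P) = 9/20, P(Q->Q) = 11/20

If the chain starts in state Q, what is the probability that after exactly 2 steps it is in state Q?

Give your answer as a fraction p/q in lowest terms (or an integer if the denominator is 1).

Answer: 73/100

Derivation:
Computing P^2 by repeated multiplication:
P^1 =
  P: [1/20, 19/20]
  Q: [9/20, 11/20]
P^2 =
  P: [43/100, 57/100]
  Q: [27/100, 73/100]

(P^2)[Q -> Q] = 73/100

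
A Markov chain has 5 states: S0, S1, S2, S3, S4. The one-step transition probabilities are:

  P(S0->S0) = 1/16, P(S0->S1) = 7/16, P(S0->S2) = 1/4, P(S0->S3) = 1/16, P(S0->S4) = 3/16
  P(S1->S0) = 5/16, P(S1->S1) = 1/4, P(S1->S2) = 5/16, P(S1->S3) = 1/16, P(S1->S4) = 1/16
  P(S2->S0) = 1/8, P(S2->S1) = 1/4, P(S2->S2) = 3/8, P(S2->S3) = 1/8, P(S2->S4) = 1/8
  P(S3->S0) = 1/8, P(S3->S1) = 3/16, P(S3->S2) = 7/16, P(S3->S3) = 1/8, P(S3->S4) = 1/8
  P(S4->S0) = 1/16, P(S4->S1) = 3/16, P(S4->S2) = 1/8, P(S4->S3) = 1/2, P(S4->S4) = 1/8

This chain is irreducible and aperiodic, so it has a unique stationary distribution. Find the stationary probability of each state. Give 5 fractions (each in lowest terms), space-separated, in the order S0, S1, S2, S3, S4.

The stationary distribution satisfies pi = pi * P, i.e.:
  pi_S0 = 1/16*pi_S0 + 5/16*pi_S1 + 1/8*pi_S2 + 1/8*pi_S3 + 1/16*pi_S4
  pi_S1 = 7/16*pi_S0 + 1/4*pi_S1 + 1/4*pi_S2 + 3/16*pi_S3 + 3/16*pi_S4
  pi_S2 = 1/4*pi_S0 + 5/16*pi_S1 + 3/8*pi_S2 + 7/16*pi_S3 + 1/8*pi_S4
  pi_S3 = 1/16*pi_S0 + 1/16*pi_S1 + 1/8*pi_S2 + 1/8*pi_S3 + 1/2*pi_S4
  pi_S4 = 3/16*pi_S0 + 1/16*pi_S1 + 1/8*pi_S2 + 1/8*pi_S3 + 1/8*pi_S4
with normalization: pi_S0 + pi_S1 + pi_S2 + pi_S3 + pi_S4 = 1.

Using the first 4 balance equations plus normalization, the linear system A*pi = b is:
  [-15/16, 5/16, 1/8, 1/8, 1/16] . pi = 0
  [7/16, -3/4, 1/4, 3/16, 3/16] . pi = 0
  [1/4, 5/16, -5/8, 7/16, 1/8] . pi = 0
  [1/16, 1/16, 1/8, -7/8, 1/2] . pi = 0
  [1, 1, 1, 1, 1] . pi = 1

Solving yields:
  pi_S0 = 584/3717
  pi_S1 = 326/1239
  pi_S2 = 169/531
  pi_S3 = 76/531
  pi_S4 = 440/3717

Verification (pi * P):
  584/3717*1/16 + 326/1239*5/16 + 169/531*1/8 + 76/531*1/8 + 440/3717*1/16 = 584/3717 = pi_S0  (ok)
  584/3717*7/16 + 326/1239*1/4 + 169/531*1/4 + 76/531*3/16 + 440/3717*3/16 = 326/1239 = pi_S1  (ok)
  584/3717*1/4 + 326/1239*5/16 + 169/531*3/8 + 76/531*7/16 + 440/3717*1/8 = 169/531 = pi_S2  (ok)
  584/3717*1/16 + 326/1239*1/16 + 169/531*1/8 + 76/531*1/8 + 440/3717*1/2 = 76/531 = pi_S3  (ok)
  584/3717*3/16 + 326/1239*1/16 + 169/531*1/8 + 76/531*1/8 + 440/3717*1/8 = 440/3717 = pi_S4  (ok)

Answer: 584/3717 326/1239 169/531 76/531 440/3717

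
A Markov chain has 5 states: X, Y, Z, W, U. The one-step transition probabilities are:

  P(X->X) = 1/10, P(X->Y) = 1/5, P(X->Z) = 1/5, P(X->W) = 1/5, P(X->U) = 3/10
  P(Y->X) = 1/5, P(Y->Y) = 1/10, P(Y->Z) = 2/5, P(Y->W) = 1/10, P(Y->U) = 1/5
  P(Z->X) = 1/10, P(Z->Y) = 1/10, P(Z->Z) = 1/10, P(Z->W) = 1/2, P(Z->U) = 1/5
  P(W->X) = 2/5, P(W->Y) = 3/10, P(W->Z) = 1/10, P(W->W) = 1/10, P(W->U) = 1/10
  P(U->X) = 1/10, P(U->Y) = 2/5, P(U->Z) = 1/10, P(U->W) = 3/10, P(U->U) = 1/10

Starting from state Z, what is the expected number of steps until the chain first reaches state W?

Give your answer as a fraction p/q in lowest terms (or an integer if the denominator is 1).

Let h_i = expected steps to first reach W from state i.
Boundary: h_W = 0.
First-step equations for the other states:
  h_X = 1 + 1/10*h_X + 1/5*h_Y + 1/5*h_Z + 1/5*h_W + 3/10*h_U
  h_Y = 1 + 1/5*h_X + 1/10*h_Y + 2/5*h_Z + 1/10*h_W + 1/5*h_U
  h_Z = 1 + 1/10*h_X + 1/10*h_Y + 1/10*h_Z + 1/2*h_W + 1/5*h_U
  h_U = 1 + 1/10*h_X + 2/5*h_Y + 1/10*h_Z + 3/10*h_W + 1/10*h_U

Substituting h_W = 0 and rearranging gives the linear system (I - Q) h = 1:
  [9/10, -1/5, -1/5, -3/10] . (h_X, h_Y, h_Z, h_U) = 1
  [-1/5, 9/10, -2/5, -1/5] . (h_X, h_Y, h_Z, h_U) = 1
  [-1/10, -1/10, 9/10, -1/5] . (h_X, h_Y, h_Z, h_U) = 1
  [-1/10, -2/5, -1/10, 9/10] . (h_X, h_Y, h_Z, h_U) = 1

Solving yields:
  h_X = 2984/779
  h_Y = 3122/779
  h_Z = 2172/779
  h_U = 2826/779

Starting state is Z, so the expected hitting time is h_Z = 2172/779.

Answer: 2172/779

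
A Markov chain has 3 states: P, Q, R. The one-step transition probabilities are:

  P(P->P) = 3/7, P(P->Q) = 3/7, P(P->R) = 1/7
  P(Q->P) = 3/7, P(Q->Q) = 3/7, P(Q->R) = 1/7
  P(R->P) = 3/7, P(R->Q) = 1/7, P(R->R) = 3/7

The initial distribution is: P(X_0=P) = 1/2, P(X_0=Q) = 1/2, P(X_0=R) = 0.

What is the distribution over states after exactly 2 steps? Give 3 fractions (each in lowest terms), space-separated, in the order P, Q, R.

Propagating the distribution step by step (d_{t+1} = d_t * P):
d_0 = (P=1/2, Q=1/2, R=0)
  d_1[P] = 1/2*3/7 + 1/2*3/7 + 0*3/7 = 3/7
  d_1[Q] = 1/2*3/7 + 1/2*3/7 + 0*1/7 = 3/7
  d_1[R] = 1/2*1/7 + 1/2*1/7 + 0*3/7 = 1/7
d_1 = (P=3/7, Q=3/7, R=1/7)
  d_2[P] = 3/7*3/7 + 3/7*3/7 + 1/7*3/7 = 3/7
  d_2[Q] = 3/7*3/7 + 3/7*3/7 + 1/7*1/7 = 19/49
  d_2[R] = 3/7*1/7 + 3/7*1/7 + 1/7*3/7 = 9/49
d_2 = (P=3/7, Q=19/49, R=9/49)

Answer: 3/7 19/49 9/49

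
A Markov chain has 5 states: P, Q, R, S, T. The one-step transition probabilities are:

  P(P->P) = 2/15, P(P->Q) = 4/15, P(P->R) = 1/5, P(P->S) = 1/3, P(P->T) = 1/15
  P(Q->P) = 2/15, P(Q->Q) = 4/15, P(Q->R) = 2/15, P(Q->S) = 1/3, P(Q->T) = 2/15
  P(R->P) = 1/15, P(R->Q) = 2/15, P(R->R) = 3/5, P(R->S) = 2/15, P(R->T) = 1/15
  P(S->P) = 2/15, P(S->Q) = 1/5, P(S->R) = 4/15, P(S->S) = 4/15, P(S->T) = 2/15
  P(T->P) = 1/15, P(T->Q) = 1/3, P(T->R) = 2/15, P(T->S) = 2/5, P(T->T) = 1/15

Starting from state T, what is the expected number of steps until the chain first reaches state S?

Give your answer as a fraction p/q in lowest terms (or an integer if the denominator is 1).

Answer: 3005/923

Derivation:
Let h_i = expected steps to first reach S from state i.
Boundary: h_S = 0.
First-step equations for the other states:
  h_P = 1 + 2/15*h_P + 4/15*h_Q + 1/5*h_R + 1/3*h_S + 1/15*h_T
  h_Q = 1 + 2/15*h_P + 4/15*h_Q + 2/15*h_R + 1/3*h_S + 2/15*h_T
  h_R = 1 + 1/15*h_P + 2/15*h_Q + 3/5*h_R + 2/15*h_S + 1/15*h_T
  h_T = 1 + 1/15*h_P + 1/3*h_Q + 2/15*h_R + 2/5*h_S + 1/15*h_T

Substituting h_S = 0 and rearranging gives the linear system (I - Q) h = 1:
  [13/15, -4/15, -1/5, -1/15] . (h_P, h_Q, h_R, h_T) = 1
  [-2/15, 11/15, -2/15, -2/15] . (h_P, h_Q, h_R, h_T) = 1
  [-1/15, -2/15, 2/5, -1/15] . (h_P, h_Q, h_R, h_T) = 1
  [-1/15, -1/3, -2/15, 14/15] . (h_P, h_Q, h_R, h_T) = 1

Solving yields:
  h_P = 9920/2769
  h_Q = 9635/2769
  h_R = 4430/923
  h_T = 3005/923

Starting state is T, so the expected hitting time is h_T = 3005/923.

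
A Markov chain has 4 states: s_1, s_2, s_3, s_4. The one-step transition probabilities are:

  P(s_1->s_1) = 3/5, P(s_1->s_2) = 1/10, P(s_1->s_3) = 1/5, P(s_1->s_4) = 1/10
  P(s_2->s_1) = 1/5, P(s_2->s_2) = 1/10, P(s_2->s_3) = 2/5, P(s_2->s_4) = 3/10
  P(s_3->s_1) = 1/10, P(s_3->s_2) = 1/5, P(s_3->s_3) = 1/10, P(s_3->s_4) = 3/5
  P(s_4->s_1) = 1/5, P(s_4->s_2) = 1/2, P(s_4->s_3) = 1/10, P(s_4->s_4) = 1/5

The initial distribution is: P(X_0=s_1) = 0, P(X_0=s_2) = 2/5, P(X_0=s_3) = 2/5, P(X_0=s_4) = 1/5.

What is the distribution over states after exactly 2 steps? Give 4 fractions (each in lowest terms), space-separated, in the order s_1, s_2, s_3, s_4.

Answer: 121/500 141/500 91/500 147/500

Derivation:
Propagating the distribution step by step (d_{t+1} = d_t * P):
d_0 = (s_1=0, s_2=2/5, s_3=2/5, s_4=1/5)
  d_1[s_1] = 0*3/5 + 2/5*1/5 + 2/5*1/10 + 1/5*1/5 = 4/25
  d_1[s_2] = 0*1/10 + 2/5*1/10 + 2/5*1/5 + 1/5*1/2 = 11/50
  d_1[s_3] = 0*1/5 + 2/5*2/5 + 2/5*1/10 + 1/5*1/10 = 11/50
  d_1[s_4] = 0*1/10 + 2/5*3/10 + 2/5*3/5 + 1/5*1/5 = 2/5
d_1 = (s_1=4/25, s_2=11/50, s_3=11/50, s_4=2/5)
  d_2[s_1] = 4/25*3/5 + 11/50*1/5 + 11/50*1/10 + 2/5*1/5 = 121/500
  d_2[s_2] = 4/25*1/10 + 11/50*1/10 + 11/50*1/5 + 2/5*1/2 = 141/500
  d_2[s_3] = 4/25*1/5 + 11/50*2/5 + 11/50*1/10 + 2/5*1/10 = 91/500
  d_2[s_4] = 4/25*1/10 + 11/50*3/10 + 11/50*3/5 + 2/5*1/5 = 147/500
d_2 = (s_1=121/500, s_2=141/500, s_3=91/500, s_4=147/500)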